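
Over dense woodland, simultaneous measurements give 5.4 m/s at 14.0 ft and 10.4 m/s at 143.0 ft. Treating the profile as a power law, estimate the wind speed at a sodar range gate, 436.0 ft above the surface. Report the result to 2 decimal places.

14.24 m/s

First find α: α = ln(V₂/V₁)/ln(z₂/z₁) = ln(10.4/5.4)/ln(143.0/14.0) = 0.65541/2.32379 = 0.2820
Extrapolate from 143.0 ft to 436.0 ft: V₃ = 10.4 × (436.0/143.0)^0.2820 = 10.4 × 1.3695 = 14.2424 m/s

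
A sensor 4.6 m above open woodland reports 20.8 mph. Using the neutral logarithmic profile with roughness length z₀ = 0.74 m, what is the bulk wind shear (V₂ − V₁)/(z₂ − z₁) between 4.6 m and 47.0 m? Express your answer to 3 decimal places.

0.624 mph/m

Log law: V₂ = V₁ · ln(z₂/z₀)/ln(z₁/z₀) = 20.8 × 4.1513/1.8272 = 47.2569 mph
ΔV/Δz = (47.2569 − 20.8)/(47.0 − 4.6) = 26.4569/42.4000 = 0.62398 mph/m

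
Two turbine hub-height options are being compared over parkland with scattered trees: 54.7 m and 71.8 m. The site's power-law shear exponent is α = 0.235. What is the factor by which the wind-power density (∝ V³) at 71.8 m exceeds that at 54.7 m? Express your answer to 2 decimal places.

1.21

Speed ratio: V_B/V_A = (z_B/z_A)^α = (71.8/54.7)^0.235 = (1.3126)^0.235 = 1.06601
Power-density ratio: P_B/P_A = (V_B/V_A)³ = (1.06601)³ = 1.21140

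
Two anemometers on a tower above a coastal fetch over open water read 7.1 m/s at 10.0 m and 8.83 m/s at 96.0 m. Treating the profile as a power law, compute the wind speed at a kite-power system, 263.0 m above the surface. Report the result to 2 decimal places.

First find α: α = ln(V₂/V₁)/ln(z₂/z₁) = ln(8.83/7.1)/ln(96.0/10.0) = 0.21806/2.26176 = 0.0964
Extrapolate from 96.0 m to 263.0 m: V₃ = 8.83 × (263.0/96.0)^0.0964 = 8.83 × 1.1020 = 9.7310 m/s

9.73 m/s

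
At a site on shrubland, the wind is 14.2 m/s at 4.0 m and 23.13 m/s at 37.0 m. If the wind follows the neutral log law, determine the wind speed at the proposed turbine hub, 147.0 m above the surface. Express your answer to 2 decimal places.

Log law: V ∝ ln(z/z₀). From the pair, with r = V₁/V₂ = 0.61392,
ln z₀ = (ln z₁ − r·ln z₂)/(1 − r) = (1.3863 − 0.61392×3.6109)/0.38608 = -2.1512 → z₀ = 0.1163 m
V₃ = V₁ · ln(z₃/z₀)/ln(z₁/z₀) = 14.2 × 7.1416/3.5375 = 28.6676 m/s

28.67 m/s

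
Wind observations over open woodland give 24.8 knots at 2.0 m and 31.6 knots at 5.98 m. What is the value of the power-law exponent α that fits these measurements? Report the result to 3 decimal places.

Power law: V₂/V₁ = (z₂/z₁)^α ⇒ α = ln(V₂/V₁) / ln(z₂/z₁)
α = ln(31.6/24.8) / ln(5.98/2.0) = ln(1.2742) / ln(2.9900)
  = 0.24231 / 1.09527 = 0.22124

α ≈ 0.221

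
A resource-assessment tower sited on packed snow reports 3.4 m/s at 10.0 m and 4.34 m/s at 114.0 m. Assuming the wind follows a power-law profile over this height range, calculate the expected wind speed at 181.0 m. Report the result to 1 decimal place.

First find α: α = ln(V₂/V₁)/ln(z₂/z₁) = ln(4.34/3.4)/ln(114.0/10.0) = 0.24410/2.43361 = 0.1003
Extrapolate from 114.0 m to 181.0 m: V₃ = 4.34 × (181.0/114.0)^0.1003 = 4.34 × 1.0475 = 4.5460 m/s

4.5 m/s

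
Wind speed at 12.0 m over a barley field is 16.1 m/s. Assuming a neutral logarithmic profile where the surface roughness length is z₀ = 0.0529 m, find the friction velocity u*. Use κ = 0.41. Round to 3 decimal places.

Log law: V(z) = (u*/κ) · ln(z/z₀) ⇒ u* = κ · V / ln(z/z₀)
u* = 0.41 × 16.1 / ln(12.0/0.0529) = 0.41 × 16.1 / 5.4243
   = 6.6010 / 5.4243 = 1.2169 m/s

u* ≈ 1.217 m/s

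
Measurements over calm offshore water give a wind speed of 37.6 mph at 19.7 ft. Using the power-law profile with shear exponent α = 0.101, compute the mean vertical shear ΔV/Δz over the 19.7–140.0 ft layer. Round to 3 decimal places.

0.068 mph/ft

Power law: V₂ = V₁ · (z₂/z₁)^α = 37.6 × (7.1066)^0.101 = 45.8359 mph
ΔV/Δz = (45.8359 − 37.6)/(140.0 − 19.7) = 8.2359/120.3000 = 0.06846 mph/ft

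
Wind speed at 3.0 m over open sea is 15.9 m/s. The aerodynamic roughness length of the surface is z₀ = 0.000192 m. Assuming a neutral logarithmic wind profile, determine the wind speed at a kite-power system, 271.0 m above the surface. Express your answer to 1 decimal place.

Log law: V(z) ∝ ln(z/z₀), so V₂/V₁ = ln(z₂/z₀) / ln(z₁/z₀).
ln(271.0/0.000192) = 14.1601, ln(3.0/0.000192) = 9.6566
V₂ = 15.9 × 14.1601/9.6566 = 15.9 × 1.4664 = 23.3152 m/s

23.3 m/s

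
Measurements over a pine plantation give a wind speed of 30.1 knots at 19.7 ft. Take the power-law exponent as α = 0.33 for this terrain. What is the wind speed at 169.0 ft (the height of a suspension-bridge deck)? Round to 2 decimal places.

61.18 knots

Power-law profile: V₂ = V₁ · (z₂/z₁)^α
V₂ = 30.1 × (169.0/19.7)^0.33 = 30.1 × (8.5787)^0.33
    = 30.1 × 2.0325 = 61.1780 knots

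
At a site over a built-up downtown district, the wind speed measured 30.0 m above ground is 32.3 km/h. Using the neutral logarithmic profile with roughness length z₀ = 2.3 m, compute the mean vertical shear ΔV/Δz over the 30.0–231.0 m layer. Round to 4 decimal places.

0.1277 km/h/m

Log law: V₂ = V₁ · ln(z₂/z₀)/ln(z₁/z₀) = 32.3 × 4.6095/2.5683 = 57.9713 km/h
ΔV/Δz = (57.9713 − 32.3)/(231.0 − 30.0) = 25.6713/201.0000 = 0.12772 km/h/m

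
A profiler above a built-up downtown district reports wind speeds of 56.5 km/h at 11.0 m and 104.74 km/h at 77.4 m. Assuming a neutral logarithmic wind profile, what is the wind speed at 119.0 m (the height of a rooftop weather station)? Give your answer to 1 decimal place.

115.4 km/h

Log law: V ∝ ln(z/z₀). From the pair, with r = V₁/V₂ = 0.53943,
ln z₀ = (ln z₁ − r·ln z₂)/(1 − r) = (2.3979 − 0.53943×4.3490)/0.46057 = 0.1127 → z₀ = 1.119 m
V₃ = V₁ · ln(z₃/z₀)/ln(z₁/z₀) = 56.5 × 4.6664/2.2852 = 115.3750 km/h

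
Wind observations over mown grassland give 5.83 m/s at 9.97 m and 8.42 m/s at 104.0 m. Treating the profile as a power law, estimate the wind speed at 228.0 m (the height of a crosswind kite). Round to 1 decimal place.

9.5 m/s

First find α: α = ln(V₂/V₁)/ln(z₂/z₁) = ln(8.42/5.83)/ln(104.0/9.97) = 0.36759/2.34481 = 0.1568
Extrapolate from 104.0 m to 228.0 m: V₃ = 8.42 × (228.0/104.0)^0.1568 = 8.42 × 1.1309 = 9.5226 m/s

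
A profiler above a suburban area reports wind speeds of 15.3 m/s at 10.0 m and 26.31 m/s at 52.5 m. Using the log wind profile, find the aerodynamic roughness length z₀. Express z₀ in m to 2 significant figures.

z₀ ≈ 1.00 m

Log law: V(z) ∝ ln(z/z₀). With r = V₁/V₂ = 15.3/26.31 = 0.58153,
r · ln(z₂/z₀) = ln(z₁/z₀) ⇒ ln z₀ = (ln z₁ − r·ln z₂)/(1 − r)
ln z₀ = (2.30259 − 0.58153×3.96081) / 0.41847 = -0.0018
z₀ = exp(-0.0018) = 0.9982 m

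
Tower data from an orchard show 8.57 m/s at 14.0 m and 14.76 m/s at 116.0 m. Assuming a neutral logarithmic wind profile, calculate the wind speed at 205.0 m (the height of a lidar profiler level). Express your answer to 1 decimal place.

16.4 m/s

Log law: V ∝ ln(z/z₀). From the pair, with r = V₁/V₂ = 0.58062,
ln z₀ = (ln z₁ − r·ln z₂)/(1 − r) = (2.6391 − 0.58062×4.7536)/0.41938 = -0.2885 → z₀ = 0.7494 m
V₃ = V₁ · ln(z₃/z₀)/ln(z₁/z₀) = 8.57 × 5.6115/2.9276 = 16.4269 m/s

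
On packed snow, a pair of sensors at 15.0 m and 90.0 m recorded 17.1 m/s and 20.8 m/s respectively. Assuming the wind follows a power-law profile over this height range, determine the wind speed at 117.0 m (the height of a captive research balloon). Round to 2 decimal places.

21.41 m/s

First find α: α = ln(V₂/V₁)/ln(z₂/z₁) = ln(20.8/17.1)/ln(90.0/15.0) = 0.19587/1.79176 = 0.1093
Extrapolate from 90.0 m to 117.0 m: V₃ = 20.8 × (117.0/90.0)^0.1093 = 20.8 × 1.0291 = 21.4052 m/s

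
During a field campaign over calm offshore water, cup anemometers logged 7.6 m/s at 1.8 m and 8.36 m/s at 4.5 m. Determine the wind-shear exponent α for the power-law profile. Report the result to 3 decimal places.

Power law: V₂/V₁ = (z₂/z₁)^α ⇒ α = ln(V₂/V₁) / ln(z₂/z₁)
α = ln(8.36/7.6) / ln(4.5/1.8) = ln(1.1000) / ln(2.5000)
  = 0.09531 / 0.91629 = 0.10402

α ≈ 0.104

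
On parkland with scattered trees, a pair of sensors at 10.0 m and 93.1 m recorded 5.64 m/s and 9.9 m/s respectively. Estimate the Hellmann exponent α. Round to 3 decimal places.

α ≈ 0.252

Power law: V₂/V₁ = (z₂/z₁)^α ⇒ α = ln(V₂/V₁) / ln(z₂/z₁)
α = ln(9.9/5.64) / ln(93.1/10.0) = ln(1.7553) / ln(9.3100)
  = 0.56265 / 2.23109 = 0.25219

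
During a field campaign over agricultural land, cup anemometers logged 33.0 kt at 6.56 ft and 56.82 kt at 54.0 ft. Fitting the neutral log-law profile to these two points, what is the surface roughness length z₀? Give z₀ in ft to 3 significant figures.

Log law: V(z) ∝ ln(z/z₀). With r = V₁/V₂ = 33.0/56.82 = 0.58078,
r · ln(z₂/z₀) = ln(z₁/z₀) ⇒ ln z₀ = (ln z₁ − r·ln z₂)/(1 − r)
ln z₀ = (1.88099 − 0.58078×3.98898) / 0.41922 = -1.0394
z₀ = exp(-1.0394) = 0.3537 ft

z₀ ≈ 0.354 ft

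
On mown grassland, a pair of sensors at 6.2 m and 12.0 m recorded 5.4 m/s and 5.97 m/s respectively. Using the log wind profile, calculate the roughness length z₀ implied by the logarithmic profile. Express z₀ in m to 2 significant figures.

Log law: V(z) ∝ ln(z/z₀). With r = V₁/V₂ = 5.4/5.97 = 0.90452,
r · ln(z₂/z₀) = ln(z₁/z₀) ⇒ ln z₀ = (ln z₁ − r·ln z₂)/(1 − r)
ln z₀ = (1.82455 − 0.90452×2.48491) / 0.09548 = -4.4315
z₀ = exp(-4.4315) = 0.01190 m

z₀ ≈ 0.012 m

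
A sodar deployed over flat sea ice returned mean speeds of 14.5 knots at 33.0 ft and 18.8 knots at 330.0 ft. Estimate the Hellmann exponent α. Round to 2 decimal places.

Power law: V₂/V₁ = (z₂/z₁)^α ⇒ α = ln(V₂/V₁) / ln(z₂/z₁)
α = ln(18.8/14.5) / ln(330.0/33.0) = ln(1.2966) / ln(10.0000)
  = 0.25971 / 2.30259 = 0.11279

α ≈ 0.11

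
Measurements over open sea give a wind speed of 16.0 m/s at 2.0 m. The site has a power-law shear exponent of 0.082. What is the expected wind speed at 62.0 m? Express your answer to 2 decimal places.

Power-law profile: V₂ = V₁ · (z₂/z₁)^α
V₂ = 16.0 × (62.0/2.0)^0.082 = 16.0 × (31.0000)^0.082
    = 16.0 × 1.3252 = 21.2037 m/s

21.20 m/s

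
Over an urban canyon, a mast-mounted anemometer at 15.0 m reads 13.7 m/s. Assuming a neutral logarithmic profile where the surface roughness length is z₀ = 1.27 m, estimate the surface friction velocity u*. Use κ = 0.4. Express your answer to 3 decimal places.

u* ≈ 2.219 m/s

Log law: V(z) = (u*/κ) · ln(z/z₀) ⇒ u* = κ · V / ln(z/z₀)
u* = 0.4 × 13.7 / ln(15.0/1.27) = 0.4 × 13.7 / 2.4690
   = 5.4800 / 2.4690 = 2.2195 m/s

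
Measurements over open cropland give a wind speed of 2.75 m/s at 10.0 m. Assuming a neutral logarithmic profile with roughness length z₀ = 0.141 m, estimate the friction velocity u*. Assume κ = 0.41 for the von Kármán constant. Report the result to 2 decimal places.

u* ≈ 0.26 m/s

Log law: V(z) = (u*/κ) · ln(z/z₀) ⇒ u* = κ · V / ln(z/z₀)
u* = 0.41 × 2.75 / ln(10.0/0.141) = 0.41 × 2.75 / 4.2616
   = 1.1275 / 4.2616 = 0.2646 m/s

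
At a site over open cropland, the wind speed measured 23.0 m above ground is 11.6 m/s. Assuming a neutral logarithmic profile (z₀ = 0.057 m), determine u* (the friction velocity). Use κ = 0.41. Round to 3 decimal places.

Log law: V(z) = (u*/κ) · ln(z/z₀) ⇒ u* = κ · V / ln(z/z₀)
u* = 0.41 × 11.6 / ln(23.0/0.057) = 0.41 × 11.6 / 6.0002
   = 4.7560 / 6.0002 = 0.7926 m/s

u* ≈ 0.793 m/s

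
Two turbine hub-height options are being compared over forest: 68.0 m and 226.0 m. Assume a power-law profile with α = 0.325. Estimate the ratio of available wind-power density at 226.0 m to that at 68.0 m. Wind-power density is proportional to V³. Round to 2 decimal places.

Speed ratio: V_B/V_A = (z_B/z_A)^α = (226.0/68.0)^0.325 = (3.3235)^0.325 = 1.47747
Power-density ratio: P_B/P_A = (V_B/V_A)³ = (1.47747)³ = 3.22522

3.23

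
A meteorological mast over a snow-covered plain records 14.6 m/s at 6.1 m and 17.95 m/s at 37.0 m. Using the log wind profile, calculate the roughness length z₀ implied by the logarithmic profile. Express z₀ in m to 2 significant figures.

Log law: V(z) ∝ ln(z/z₀). With r = V₁/V₂ = 14.6/17.95 = 0.81337,
r · ln(z₂/z₀) = ln(z₁/z₀) ⇒ ln z₀ = (ln z₁ − r·ln z₂)/(1 − r)
ln z₀ = (1.80829 − 0.81337×3.61092) / 0.18663 = -6.0479
z₀ = exp(-6.0479) = 0.002363 m

z₀ ≈ 0.0024 m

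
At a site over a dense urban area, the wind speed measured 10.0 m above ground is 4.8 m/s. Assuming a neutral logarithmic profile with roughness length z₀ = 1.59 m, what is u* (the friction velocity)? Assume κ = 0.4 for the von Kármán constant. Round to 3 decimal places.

Log law: V(z) = (u*/κ) · ln(z/z₀) ⇒ u* = κ · V / ln(z/z₀)
u* = 0.4 × 4.8 / ln(10.0/1.59) = 0.4 × 4.8 / 1.8389
   = 1.9200 / 1.8389 = 1.0441 m/s

u* ≈ 1.044 m/s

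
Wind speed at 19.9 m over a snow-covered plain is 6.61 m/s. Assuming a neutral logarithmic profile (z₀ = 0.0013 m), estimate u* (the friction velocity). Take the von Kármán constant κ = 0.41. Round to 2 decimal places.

Log law: V(z) = (u*/κ) · ln(z/z₀) ⇒ u* = κ · V / ln(z/z₀)
u* = 0.41 × 6.61 / ln(19.9/0.0013) = 0.41 × 6.61 / 9.6361
   = 2.7101 / 9.6361 = 0.2812 m/s

u* ≈ 0.28 m/s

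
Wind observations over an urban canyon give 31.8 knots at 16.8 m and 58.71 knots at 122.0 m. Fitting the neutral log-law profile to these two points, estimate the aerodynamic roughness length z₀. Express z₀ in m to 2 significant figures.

Log law: V(z) ∝ ln(z/z₀). With r = V₁/V₂ = 31.8/58.71 = 0.54165,
r · ln(z₂/z₀) = ln(z₁/z₀) ⇒ ln z₀ = (ln z₁ − r·ln z₂)/(1 − r)
ln z₀ = (2.82138 − 0.54165×4.80402) / 0.45835 = 0.4785
z₀ = exp(0.4785) = 1.614 m

z₀ ≈ 1.6 m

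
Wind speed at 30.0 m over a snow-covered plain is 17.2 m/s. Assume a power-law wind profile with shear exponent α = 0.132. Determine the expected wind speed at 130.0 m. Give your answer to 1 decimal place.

Power-law profile: V₂ = V₁ · (z₂/z₁)^α
V₂ = 17.2 × (130.0/30.0)^0.132 = 17.2 × (4.3333)^0.132
    = 17.2 × 1.2136 = 20.8732 m/s

20.9 m/s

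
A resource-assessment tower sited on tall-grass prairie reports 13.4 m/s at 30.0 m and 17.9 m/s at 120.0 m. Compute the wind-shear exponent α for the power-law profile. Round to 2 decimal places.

α ≈ 0.21

Power law: V₂/V₁ = (z₂/z₁)^α ⇒ α = ln(V₂/V₁) / ln(z₂/z₁)
α = ln(17.9/13.4) / ln(120.0/30.0) = ln(1.3358) / ln(4.0000)
  = 0.28955 / 1.38629 = 0.20886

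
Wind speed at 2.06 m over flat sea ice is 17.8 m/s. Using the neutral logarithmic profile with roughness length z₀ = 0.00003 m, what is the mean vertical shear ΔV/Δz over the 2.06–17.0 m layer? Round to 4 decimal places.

0.2258 m/s/m

Log law: V₂ = V₁ · ln(z₂/z₀)/ln(z₁/z₀) = 17.8 × 13.2475/11.1370 = 21.1732 m/s
ΔV/Δz = (21.1732 − 17.8)/(17.0 − 2.06) = 3.3732/14.9400 = 0.22578 m/s/m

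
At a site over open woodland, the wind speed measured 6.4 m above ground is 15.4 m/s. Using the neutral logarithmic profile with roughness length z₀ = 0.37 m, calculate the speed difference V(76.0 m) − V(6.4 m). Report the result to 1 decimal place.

13.4 m/s

Log law: V₂ = V₁ · ln(z₂/z₀)/ln(z₁/z₀) = 15.4 × 5.3250/2.8506 = 28.7681 m/s
ΔV = 28.7681 − 15.4 = 13.3681 m/s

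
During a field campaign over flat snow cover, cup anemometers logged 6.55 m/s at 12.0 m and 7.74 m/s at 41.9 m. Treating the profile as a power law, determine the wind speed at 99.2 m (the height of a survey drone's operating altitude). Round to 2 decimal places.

First find α: α = ln(V₂/V₁)/ln(z₂/z₁) = ln(7.74/6.55)/ln(41.9/12.0) = 0.16694/1.25038 = 0.1335
Extrapolate from 41.9 m to 99.2 m: V₃ = 7.74 × (99.2/41.9)^0.1335 = 7.74 × 1.1219 = 8.6839 m/s

8.68 m/s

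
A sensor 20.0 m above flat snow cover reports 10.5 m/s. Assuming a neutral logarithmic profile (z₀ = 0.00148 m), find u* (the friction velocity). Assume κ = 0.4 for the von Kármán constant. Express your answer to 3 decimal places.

u* ≈ 0.442 m/s

Log law: V(z) = (u*/κ) · ln(z/z₀) ⇒ u* = κ · V / ln(z/z₀)
u* = 0.4 × 10.5 / ln(20.0/0.00148) = 0.4 × 10.5 / 9.5114
   = 4.2000 / 9.5114 = 0.4416 m/s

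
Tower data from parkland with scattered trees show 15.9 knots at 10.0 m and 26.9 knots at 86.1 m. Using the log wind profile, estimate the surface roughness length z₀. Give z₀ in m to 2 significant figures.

z₀ ≈ 0.45 m

Log law: V(z) ∝ ln(z/z₀). With r = V₁/V₂ = 15.9/26.9 = 0.59108,
r · ln(z₂/z₀) = ln(z₁/z₀) ⇒ ln z₀ = (ln z₁ − r·ln z₂)/(1 − r)
ln z₀ = (2.30259 − 0.59108×4.45551) / 0.40892 = -0.8094
z₀ = exp(-0.8094) = 0.4451 m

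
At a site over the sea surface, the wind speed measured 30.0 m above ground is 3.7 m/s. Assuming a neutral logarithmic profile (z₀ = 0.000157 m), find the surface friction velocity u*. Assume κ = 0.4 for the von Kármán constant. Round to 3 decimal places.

u* ≈ 0.122 m/s

Log law: V(z) = (u*/κ) · ln(z/z₀) ⇒ u* = κ · V / ln(z/z₀)
u* = 0.4 × 3.7 / ln(30.0/0.000157) = 0.4 × 3.7 / 12.1605
   = 1.4800 / 12.1605 = 0.1217 m/s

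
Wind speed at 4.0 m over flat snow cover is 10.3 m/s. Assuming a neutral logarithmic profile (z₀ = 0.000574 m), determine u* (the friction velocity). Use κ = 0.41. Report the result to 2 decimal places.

u* ≈ 0.48 m/s

Log law: V(z) = (u*/κ) · ln(z/z₀) ⇒ u* = κ · V / ln(z/z₀)
u* = 0.41 × 10.3 / ln(4.0/0.000574) = 0.41 × 10.3 / 8.8492
   = 4.2230 / 8.8492 = 0.4772 m/s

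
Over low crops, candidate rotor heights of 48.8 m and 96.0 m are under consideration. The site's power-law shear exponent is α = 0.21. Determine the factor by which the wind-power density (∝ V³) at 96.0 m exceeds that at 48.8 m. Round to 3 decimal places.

1.532

Speed ratio: V_B/V_A = (z_B/z_A)^α = (96.0/48.8)^0.21 = (1.9672)^0.21 = 1.15268
Power-density ratio: P_B/P_A = (V_B/V_A)³ = (1.15268)³ = 1.53153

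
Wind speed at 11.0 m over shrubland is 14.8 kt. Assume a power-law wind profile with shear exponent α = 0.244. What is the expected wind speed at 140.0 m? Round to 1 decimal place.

27.5 kt

Power-law profile: V₂ = V₁ · (z₂/z₁)^α
V₂ = 14.8 × (140.0/11.0)^0.244 = 14.8 × (12.7273)^0.244
    = 14.8 × 1.8602 = 27.5307 kt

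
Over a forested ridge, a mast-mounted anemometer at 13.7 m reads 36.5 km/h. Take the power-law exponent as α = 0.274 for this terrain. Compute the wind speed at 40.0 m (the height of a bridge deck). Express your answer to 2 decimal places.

48.95 km/h

Power-law profile: V₂ = V₁ · (z₂/z₁)^α
V₂ = 36.5 × (40.0/13.7)^0.274 = 36.5 × (2.9197)^0.274
    = 36.5 × 1.3412 = 48.9549 km/h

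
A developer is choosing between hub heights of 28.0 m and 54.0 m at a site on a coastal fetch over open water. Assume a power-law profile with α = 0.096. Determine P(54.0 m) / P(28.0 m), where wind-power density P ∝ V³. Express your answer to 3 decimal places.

Speed ratio: V_B/V_A = (z_B/z_A)^α = (54.0/28.0)^0.096 = (1.9286)^0.096 = 1.06508
Power-density ratio: P_B/P_A = (V_B/V_A)³ = (1.06508)³ = 1.20823

1.208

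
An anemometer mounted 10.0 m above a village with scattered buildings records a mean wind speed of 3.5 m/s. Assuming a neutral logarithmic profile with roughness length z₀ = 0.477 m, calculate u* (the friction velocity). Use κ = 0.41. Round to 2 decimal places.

u* ≈ 0.47 m/s

Log law: V(z) = (u*/κ) · ln(z/z₀) ⇒ u* = κ · V / ln(z/z₀)
u* = 0.41 × 3.5 / ln(10.0/0.477) = 0.41 × 3.5 / 3.0428
   = 1.4350 / 3.0428 = 0.4716 m/s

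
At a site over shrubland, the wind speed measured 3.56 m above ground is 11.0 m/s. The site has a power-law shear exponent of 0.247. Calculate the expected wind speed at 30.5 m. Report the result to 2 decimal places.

18.70 m/s

Power-law profile: V₂ = V₁ · (z₂/z₁)^α
V₂ = 11.0 × (30.5/3.56)^0.247 = 11.0 × (8.5674)^0.247
    = 11.0 × 1.6999 = 18.6985 m/s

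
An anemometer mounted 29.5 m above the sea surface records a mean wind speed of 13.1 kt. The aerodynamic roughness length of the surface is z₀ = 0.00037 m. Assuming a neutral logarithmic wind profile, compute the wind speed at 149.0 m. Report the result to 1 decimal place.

15.0 kt

Log law: V(z) ∝ ln(z/z₀), so V₂/V₁ = ln(z₂/z₀) / ln(z₁/z₀).
ln(149.0/0.00037) = 12.9060, ln(29.5/0.00037) = 11.2864
V₂ = 13.1 × 12.9060/11.2864 = 13.1 × 1.1435 = 14.9798 kt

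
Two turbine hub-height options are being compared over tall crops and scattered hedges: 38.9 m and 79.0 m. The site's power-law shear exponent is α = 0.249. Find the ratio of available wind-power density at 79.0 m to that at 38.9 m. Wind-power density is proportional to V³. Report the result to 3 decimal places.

Speed ratio: V_B/V_A = (z_B/z_A)^α = (79.0/38.9)^0.249 = (2.0308)^0.249 = 1.19292
Power-density ratio: P_B/P_A = (V_B/V_A)³ = (1.19292)³ = 1.69760

1.698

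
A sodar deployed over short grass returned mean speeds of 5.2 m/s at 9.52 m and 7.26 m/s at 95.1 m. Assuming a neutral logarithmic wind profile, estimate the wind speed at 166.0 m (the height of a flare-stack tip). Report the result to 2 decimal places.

Log law: V ∝ ln(z/z₀). From the pair, with r = V₁/V₂ = 0.71625,
ln z₀ = (ln z₁ − r·ln z₂)/(1 − r) = (2.2534 − 0.71625×4.5549)/0.28375 = -3.5563 → z₀ = 0.02854 m
V₃ = V₁ · ln(z₃/z₀)/ln(z₁/z₀) = 5.2 × 8.6683/5.8097 = 7.7586 m/s

7.76 m/s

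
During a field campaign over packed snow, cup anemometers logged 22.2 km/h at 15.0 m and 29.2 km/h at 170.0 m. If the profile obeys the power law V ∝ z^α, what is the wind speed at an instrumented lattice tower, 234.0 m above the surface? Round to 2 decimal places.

First find α: α = ln(V₂/V₁)/ln(z₂/z₁) = ln(29.2/22.2)/ln(170.0/15.0) = 0.27408/2.42775 = 0.1129
Extrapolate from 170.0 m to 234.0 m: V₃ = 29.2 × (234.0/170.0)^0.1129 = 29.2 × 1.0367 = 30.2725 km/h

30.27 km/h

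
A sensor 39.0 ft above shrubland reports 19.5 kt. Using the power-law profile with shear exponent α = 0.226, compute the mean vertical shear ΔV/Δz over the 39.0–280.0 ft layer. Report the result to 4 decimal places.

0.0454 kt/ft

Power law: V₂ = V₁ · (z₂/z₁)^α = 19.5 × (7.1795)^0.226 = 30.4447 kt
ΔV/Δz = (30.4447 − 19.5)/(280.0 − 39.0) = 10.9447/241.0000 = 0.04541 kt/ft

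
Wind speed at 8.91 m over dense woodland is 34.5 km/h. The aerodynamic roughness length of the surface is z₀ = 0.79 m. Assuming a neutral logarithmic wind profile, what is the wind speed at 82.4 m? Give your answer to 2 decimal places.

66.17 km/h

Log law: V(z) ∝ ln(z/z₀), so V₂/V₁ = ln(z₂/z₀) / ln(z₁/z₀).
ln(82.4/0.79) = 4.6473, ln(8.91/0.79) = 2.4229
V₂ = 34.5 × 4.6473/2.4229 = 34.5 × 1.9181 = 66.1737 km/h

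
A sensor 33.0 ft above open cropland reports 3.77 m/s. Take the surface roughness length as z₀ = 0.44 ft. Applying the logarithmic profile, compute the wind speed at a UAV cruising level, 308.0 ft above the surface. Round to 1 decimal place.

Log law: V(z) ∝ ln(z/z₀), so V₂/V₁ = ln(z₂/z₀) / ln(z₁/z₀).
ln(308.0/0.44) = 6.5511, ln(33.0/0.44) = 4.3175
V₂ = 3.77 × 6.5511/4.3175 = 3.77 × 1.5173 = 5.7204 m/s

5.7 m/s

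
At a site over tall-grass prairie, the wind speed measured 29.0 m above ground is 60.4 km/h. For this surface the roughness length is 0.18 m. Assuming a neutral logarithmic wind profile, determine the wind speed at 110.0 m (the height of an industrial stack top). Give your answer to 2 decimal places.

76.24 km/h

Log law: V(z) ∝ ln(z/z₀), so V₂/V₁ = ln(z₂/z₀) / ln(z₁/z₀).
ln(110.0/0.18) = 6.4153, ln(29.0/0.18) = 5.0821
V₂ = 60.4 × 6.4153/5.0821 = 60.4 × 1.2623 = 76.2447 km/h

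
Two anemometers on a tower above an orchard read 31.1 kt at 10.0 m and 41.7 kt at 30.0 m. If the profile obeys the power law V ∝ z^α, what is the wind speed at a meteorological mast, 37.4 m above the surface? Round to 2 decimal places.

First find α: α = ln(V₂/V₁)/ln(z₂/z₁) = ln(41.7/31.1)/ln(30.0/10.0) = 0.29329/1.09861 = 0.2670
Extrapolate from 30.0 m to 37.4 m: V₃ = 41.7 × (37.4/30.0)^0.2670 = 41.7 × 1.0606 = 44.2281 kt

44.23 kt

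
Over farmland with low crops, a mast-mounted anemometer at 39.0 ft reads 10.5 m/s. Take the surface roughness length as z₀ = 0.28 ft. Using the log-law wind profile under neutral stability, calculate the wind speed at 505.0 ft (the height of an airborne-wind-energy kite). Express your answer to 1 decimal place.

Log law: V(z) ∝ ln(z/z₀), so V₂/V₁ = ln(z₂/z₀) / ln(z₁/z₀).
ln(505.0/0.28) = 7.4975, ln(39.0/0.28) = 4.9365
V₂ = 10.5 × 7.4975/4.9365 = 10.5 × 1.5188 = 15.9472 m/s

15.9 m/s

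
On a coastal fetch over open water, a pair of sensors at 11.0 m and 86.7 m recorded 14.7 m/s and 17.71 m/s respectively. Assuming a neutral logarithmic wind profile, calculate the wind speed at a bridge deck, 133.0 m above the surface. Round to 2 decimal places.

Log law: V ∝ ln(z/z₀). From the pair, with r = V₁/V₂ = 0.83004,
ln z₀ = (ln z₁ − r·ln z₂)/(1 − r) = (2.3979 − 0.83004×4.4625)/0.16996 = -7.6848 → z₀ = 0.0004597 m
V₃ = V₁ · ln(z₃/z₀)/ln(z₁/z₀) = 14.7 × 12.5752/10.0827 = 18.3338 m/s

18.33 m/s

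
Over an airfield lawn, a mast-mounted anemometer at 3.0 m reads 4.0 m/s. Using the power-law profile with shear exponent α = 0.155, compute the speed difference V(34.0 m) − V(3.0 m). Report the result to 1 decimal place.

1.8 m/s

Power law: V₂ = V₁ · (z₂/z₁)^α = 4.0 × (11.3333)^0.155 = 5.8275 m/s
ΔV = 5.8275 − 4.0 = 1.8275 m/s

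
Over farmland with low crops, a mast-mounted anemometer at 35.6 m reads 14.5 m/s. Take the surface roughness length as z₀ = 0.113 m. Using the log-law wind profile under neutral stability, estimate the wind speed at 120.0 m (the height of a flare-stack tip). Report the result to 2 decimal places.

17.56 m/s

Log law: V(z) ∝ ln(z/z₀), so V₂/V₁ = ln(z₂/z₀) / ln(z₁/z₀).
ln(120.0/0.113) = 6.9679, ln(35.6/0.113) = 5.7527
V₂ = 14.5 × 6.9679/5.7527 = 14.5 × 1.2112 = 17.5628 m/s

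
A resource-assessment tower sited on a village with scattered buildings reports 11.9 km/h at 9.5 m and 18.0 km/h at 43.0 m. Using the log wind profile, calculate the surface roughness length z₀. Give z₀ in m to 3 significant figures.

Log law: V(z) ∝ ln(z/z₀). With r = V₁/V₂ = 11.9/18.0 = 0.66111,
r · ln(z₂/z₀) = ln(z₁/z₀) ⇒ ln z₀ = (ln z₁ − r·ln z₂)/(1 − r)
ln z₀ = (2.25129 − 0.66111×3.76120) / 0.33889 = -0.6943
z₀ = exp(-0.6943) = 0.4994 m

z₀ ≈ 0.499 m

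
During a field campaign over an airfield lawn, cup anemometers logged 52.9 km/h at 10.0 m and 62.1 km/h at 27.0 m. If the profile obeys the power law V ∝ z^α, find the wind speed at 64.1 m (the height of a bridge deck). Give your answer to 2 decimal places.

First find α: α = ln(V₂/V₁)/ln(z₂/z₁) = ln(62.1/52.9)/ln(27.0/10.0) = 0.16034/0.99325 = 0.1614
Extrapolate from 27.0 m to 64.1 m: V₃ = 62.1 × (64.1/27.0)^0.1614 = 62.1 × 1.1498 = 71.4017 km/h

71.40 km/h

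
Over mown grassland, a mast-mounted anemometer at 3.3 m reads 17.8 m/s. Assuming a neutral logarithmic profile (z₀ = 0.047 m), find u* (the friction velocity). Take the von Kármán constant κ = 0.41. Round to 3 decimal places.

Log law: V(z) = (u*/κ) · ln(z/z₀) ⇒ u* = κ · V / ln(z/z₀)
u* = 0.41 × 17.8 / ln(3.3/0.047) = 0.41 × 17.8 / 4.2515
   = 7.2980 / 4.2515 = 1.7166 m/s

u* ≈ 1.717 m/s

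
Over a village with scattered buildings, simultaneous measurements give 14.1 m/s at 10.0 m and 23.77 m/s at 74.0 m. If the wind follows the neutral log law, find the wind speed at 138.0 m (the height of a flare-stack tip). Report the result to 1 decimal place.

Log law: V ∝ ln(z/z₀). From the pair, with r = V₁/V₂ = 0.59318,
ln z₀ = (ln z₁ − r·ln z₂)/(1 − r) = (2.3026 − 0.59318×4.3041)/0.40682 = -0.6158 → z₀ = 0.5402 m
V₃ = V₁ · ln(z₃/z₀)/ln(z₁/z₀) = 14.1 × 5.5431/2.9184 = 26.7809 m/s

26.8 m/s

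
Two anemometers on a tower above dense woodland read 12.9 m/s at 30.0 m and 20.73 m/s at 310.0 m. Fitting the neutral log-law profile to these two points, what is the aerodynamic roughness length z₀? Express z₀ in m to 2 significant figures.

Log law: V(z) ∝ ln(z/z₀). With r = V₁/V₂ = 12.9/20.73 = 0.62229,
r · ln(z₂/z₀) = ln(z₁/z₀) ⇒ ln z₀ = (ln z₁ − r·ln z₂)/(1 − r)
ln z₀ = (3.40120 − 0.62229×5.73657) / 0.37771 = -0.4464
z₀ = exp(-0.4464) = 0.6400 m

z₀ ≈ 0.64 m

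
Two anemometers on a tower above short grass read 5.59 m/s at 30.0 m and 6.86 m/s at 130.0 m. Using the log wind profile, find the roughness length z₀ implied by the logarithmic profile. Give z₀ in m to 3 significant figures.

Log law: V(z) ∝ ln(z/z₀). With r = V₁/V₂ = 5.59/6.86 = 0.81487,
r · ln(z₂/z₀) = ln(z₁/z₀) ⇒ ln z₀ = (ln z₁ − r·ln z₂)/(1 − r)
ln z₀ = (3.40120 − 0.81487×4.86753) / 0.18513 = -3.0530
z₀ = exp(-3.0530) = 0.04722 m

z₀ ≈ 0.0472 m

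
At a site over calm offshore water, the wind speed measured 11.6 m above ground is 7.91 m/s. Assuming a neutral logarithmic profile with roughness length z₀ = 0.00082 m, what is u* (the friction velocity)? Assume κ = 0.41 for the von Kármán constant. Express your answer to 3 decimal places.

u* ≈ 0.339 m/s

Log law: V(z) = (u*/κ) · ln(z/z₀) ⇒ u* = κ · V / ln(z/z₀)
u* = 0.41 × 7.91 / ln(11.6/0.00082) = 0.41 × 7.91 / 9.5572
   = 3.2431 / 9.5572 = 0.3393 m/s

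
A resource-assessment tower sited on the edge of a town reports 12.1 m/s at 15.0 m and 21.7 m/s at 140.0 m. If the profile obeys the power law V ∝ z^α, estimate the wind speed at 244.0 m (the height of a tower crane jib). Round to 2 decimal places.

25.09 m/s

First find α: α = ln(V₂/V₁)/ln(z₂/z₁) = ln(21.7/12.1)/ln(140.0/15.0) = 0.58411/2.23359 = 0.2615
Extrapolate from 140.0 m to 244.0 m: V₃ = 21.7 × (244.0/140.0)^0.2615 = 21.7 × 1.1564 = 25.0930 m/s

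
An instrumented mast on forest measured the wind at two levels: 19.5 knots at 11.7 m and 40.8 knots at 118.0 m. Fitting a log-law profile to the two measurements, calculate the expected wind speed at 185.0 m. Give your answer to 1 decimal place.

44.9 knots

Log law: V ∝ ln(z/z₀). From the pair, with r = V₁/V₂ = 0.47794,
ln z₀ = (ln z₁ − r·ln z₂)/(1 − r) = (2.4596 − 0.47794×4.7707)/0.52206 = 0.3438 → z₀ = 1.410 m
V₃ = V₁ · ln(z₃/z₀)/ln(z₁/z₀) = 19.5 × 4.8766/2.1158 = 44.9444 knots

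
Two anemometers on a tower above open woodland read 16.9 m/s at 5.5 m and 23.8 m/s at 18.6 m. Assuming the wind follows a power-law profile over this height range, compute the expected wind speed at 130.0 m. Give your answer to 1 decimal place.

41.1 m/s

First find α: α = ln(V₂/V₁)/ln(z₂/z₁) = ln(23.8/16.9)/ln(18.6/5.5) = 0.34237/1.21841 = 0.2810
Extrapolate from 18.6 m to 130.0 m: V₃ = 23.8 × (130.0/18.6)^0.2810 = 23.8 × 1.7270 = 41.1018 m/s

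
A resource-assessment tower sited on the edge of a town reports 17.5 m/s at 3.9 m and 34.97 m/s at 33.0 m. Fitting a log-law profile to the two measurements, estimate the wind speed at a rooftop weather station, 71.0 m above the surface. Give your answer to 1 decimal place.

41.2 m/s

Log law: V ∝ ln(z/z₀). From the pair, with r = V₁/V₂ = 0.50043,
ln z₀ = (ln z₁ − r·ln z₂)/(1 − r) = (1.3610 − 0.50043×3.4965)/0.49957 = -0.7782 → z₀ = 0.4592 m
V₃ = V₁ · ln(z₃/z₀)/ln(z₁/z₀) = 17.5 × 5.0409/2.1392 = 41.2378 m/s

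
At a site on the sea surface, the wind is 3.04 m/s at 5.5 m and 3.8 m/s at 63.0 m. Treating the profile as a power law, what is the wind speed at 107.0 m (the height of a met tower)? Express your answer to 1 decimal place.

4.0 m/s

First find α: α = ln(V₂/V₁)/ln(z₂/z₁) = ln(3.8/3.04)/ln(63.0/5.5) = 0.22314/2.43839 = 0.0915
Extrapolate from 63.0 m to 107.0 m: V₃ = 3.8 × (107.0/63.0)^0.0915 = 3.8 × 1.0497 = 3.9887 m/s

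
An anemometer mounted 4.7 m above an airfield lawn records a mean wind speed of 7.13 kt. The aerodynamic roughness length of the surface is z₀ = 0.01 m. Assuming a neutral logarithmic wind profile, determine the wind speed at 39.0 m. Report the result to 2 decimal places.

Log law: V(z) ∝ ln(z/z₀), so V₂/V₁ = ln(z₂/z₀) / ln(z₁/z₀).
ln(39.0/0.01) = 8.2687, ln(4.7/0.01) = 6.1527
V₂ = 7.13 × 8.2687/6.1527 = 7.13 × 1.3439 = 9.5821 kt

9.58 kt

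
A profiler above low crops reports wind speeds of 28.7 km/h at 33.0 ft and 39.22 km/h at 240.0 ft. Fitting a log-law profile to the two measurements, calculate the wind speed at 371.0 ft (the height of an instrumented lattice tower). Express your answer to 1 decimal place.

Log law: V ∝ ln(z/z₀). From the pair, with r = V₁/V₂ = 0.73177,
ln z₀ = (ln z₁ − r·ln z₂)/(1 − r) = (3.4965 − 0.73177×5.4806)/0.26823 = -1.9165 → z₀ = 0.1471 ft
V₃ = V₁ · ln(z₃/z₀)/ln(z₁/z₀) = 28.7 × 7.8327/5.4130 = 41.5294 km/h

41.5 km/h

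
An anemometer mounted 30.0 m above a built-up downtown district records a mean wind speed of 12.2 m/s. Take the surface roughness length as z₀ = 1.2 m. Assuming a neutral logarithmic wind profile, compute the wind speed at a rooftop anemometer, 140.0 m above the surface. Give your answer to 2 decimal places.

Log law: V(z) ∝ ln(z/z₀), so V₂/V₁ = ln(z₂/z₀) / ln(z₁/z₀).
ln(140.0/1.2) = 4.7593, ln(30.0/1.2) = 3.2189
V₂ = 12.2 × 4.7593/3.2189 = 12.2 × 1.4786 = 18.0385 m/s

18.04 m/s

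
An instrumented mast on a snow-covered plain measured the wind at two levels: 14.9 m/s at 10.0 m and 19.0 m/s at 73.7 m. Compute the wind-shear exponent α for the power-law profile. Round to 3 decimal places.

α ≈ 0.122

Power law: V₂/V₁ = (z₂/z₁)^α ⇒ α = ln(V₂/V₁) / ln(z₂/z₁)
α = ln(19.0/14.9) / ln(73.7/10.0) = ln(1.2752) / ln(7.3700)
  = 0.24308 / 1.99742 = 0.12170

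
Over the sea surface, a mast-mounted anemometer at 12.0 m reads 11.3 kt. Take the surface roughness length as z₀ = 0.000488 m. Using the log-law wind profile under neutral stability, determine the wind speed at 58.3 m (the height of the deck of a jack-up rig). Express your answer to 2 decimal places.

Log law: V(z) ∝ ln(z/z₀), so V₂/V₁ = ln(z₂/z₀) / ln(z₁/z₀).
ln(58.3/0.000488) = 11.6908, ln(12.0/0.000488) = 10.1101
V₂ = 11.3 × 11.6908/10.1101 = 11.3 × 1.1563 = 13.0667 kt

13.07 kt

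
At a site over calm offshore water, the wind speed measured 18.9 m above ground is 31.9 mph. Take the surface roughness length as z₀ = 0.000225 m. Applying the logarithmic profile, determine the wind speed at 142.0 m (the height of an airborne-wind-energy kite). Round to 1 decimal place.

37.6 mph

Log law: V(z) ∝ ln(z/z₀), so V₂/V₁ = ln(z₂/z₀) / ln(z₁/z₀).
ln(142.0/0.000225) = 13.3552, ln(18.9/0.000225) = 11.3386
V₂ = 31.9 × 13.3552/11.3386 = 31.9 × 1.1779 = 37.5737 mph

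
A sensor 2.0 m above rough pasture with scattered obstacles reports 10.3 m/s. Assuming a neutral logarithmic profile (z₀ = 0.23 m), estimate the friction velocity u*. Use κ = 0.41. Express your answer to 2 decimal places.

u* ≈ 1.95 m/s

Log law: V(z) = (u*/κ) · ln(z/z₀) ⇒ u* = κ · V / ln(z/z₀)
u* = 0.41 × 10.3 / ln(2.0/0.23) = 0.41 × 10.3 / 2.1628
   = 4.2230 / 2.1628 = 1.9525 m/s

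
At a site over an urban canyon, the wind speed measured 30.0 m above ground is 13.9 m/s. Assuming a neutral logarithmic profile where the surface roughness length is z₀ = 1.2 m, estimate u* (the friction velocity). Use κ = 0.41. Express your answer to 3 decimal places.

u* ≈ 1.770 m/s

Log law: V(z) = (u*/κ) · ln(z/z₀) ⇒ u* = κ · V / ln(z/z₀)
u* = 0.41 × 13.9 / ln(30.0/1.2) = 0.41 × 13.9 / 3.2189
   = 5.6990 / 3.2189 = 1.7705 m/s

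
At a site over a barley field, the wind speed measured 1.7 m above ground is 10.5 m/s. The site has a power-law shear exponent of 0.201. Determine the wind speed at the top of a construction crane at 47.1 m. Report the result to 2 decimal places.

Power-law profile: V₂ = V₁ · (z₂/z₁)^α
V₂ = 10.5 × (47.1/1.7)^0.201 = 10.5 × (27.7059)^0.201
    = 10.5 × 1.9497 = 20.4713 m/s

20.47 m/s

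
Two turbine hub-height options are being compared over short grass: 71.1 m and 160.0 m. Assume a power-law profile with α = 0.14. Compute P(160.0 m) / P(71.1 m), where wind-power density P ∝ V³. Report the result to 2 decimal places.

Speed ratio: V_B/V_A = (z_B/z_A)^α = (160.0/71.1)^0.14 = (2.2504)^0.14 = 1.12025
Power-density ratio: P_B/P_A = (V_B/V_A)³ = (1.12025)³ = 1.40587

1.41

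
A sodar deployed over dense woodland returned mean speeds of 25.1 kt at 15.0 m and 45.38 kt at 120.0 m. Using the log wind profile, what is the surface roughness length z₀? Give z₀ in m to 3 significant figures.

Log law: V(z) ∝ ln(z/z₀). With r = V₁/V₂ = 25.1/45.38 = 0.55311,
r · ln(z₂/z₀) = ln(z₁/z₀) ⇒ ln z₀ = (ln z₁ − r·ln z₂)/(1 − r)
ln z₀ = (2.70805 − 0.55311×4.78749) / 0.44689 = 0.1344
z₀ = exp(0.1344) = 1.144 m

z₀ ≈ 1.14 m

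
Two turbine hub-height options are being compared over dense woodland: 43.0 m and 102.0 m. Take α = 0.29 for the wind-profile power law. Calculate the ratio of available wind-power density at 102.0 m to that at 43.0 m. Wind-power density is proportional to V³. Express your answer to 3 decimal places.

Speed ratio: V_B/V_A = (z_B/z_A)^α = (102.0/43.0)^0.29 = (2.3721)^0.29 = 1.28466
Power-density ratio: P_B/P_A = (V_B/V_A)³ = (1.28466)³ = 2.12014

2.120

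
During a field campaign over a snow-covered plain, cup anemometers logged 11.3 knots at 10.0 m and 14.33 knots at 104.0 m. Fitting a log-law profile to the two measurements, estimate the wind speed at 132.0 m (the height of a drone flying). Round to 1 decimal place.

14.6 knots

Log law: V ∝ ln(z/z₀). From the pair, with r = V₁/V₂ = 0.78856,
ln z₀ = (ln z₁ − r·ln z₂)/(1 − r) = (2.3026 − 0.78856×4.6444)/0.21144 = -6.4309 → z₀ = 0.001611 m
V₃ = V₁ · ln(z₃/z₀)/ln(z₁/z₀) = 11.3 × 11.3137/8.7335 = 14.6385 knots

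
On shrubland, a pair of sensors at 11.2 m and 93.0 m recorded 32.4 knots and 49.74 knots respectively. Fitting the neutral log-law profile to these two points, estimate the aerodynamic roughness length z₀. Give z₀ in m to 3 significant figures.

z₀ ≈ 0.215 m

Log law: V(z) ∝ ln(z/z₀). With r = V₁/V₂ = 32.4/49.74 = 0.65139,
r · ln(z₂/z₀) = ln(z₁/z₀) ⇒ ln z₀ = (ln z₁ − r·ln z₂)/(1 − r)
ln z₀ = (2.41591 − 0.65139×4.53260) / 0.34861 = -1.5391
z₀ = exp(-1.5391) = 0.2146 m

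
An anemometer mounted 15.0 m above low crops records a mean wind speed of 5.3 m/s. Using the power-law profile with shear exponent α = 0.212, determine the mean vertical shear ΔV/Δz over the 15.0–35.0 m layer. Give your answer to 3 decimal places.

0.052 m/s/m

Power law: V₂ = V₁ · (z₂/z₁)^α = 5.3 × (2.3333)^0.212 = 6.3429 m/s
ΔV/Δz = (6.3429 − 5.3)/(35.0 − 15.0) = 1.0429/20.0000 = 0.05214 m/s/m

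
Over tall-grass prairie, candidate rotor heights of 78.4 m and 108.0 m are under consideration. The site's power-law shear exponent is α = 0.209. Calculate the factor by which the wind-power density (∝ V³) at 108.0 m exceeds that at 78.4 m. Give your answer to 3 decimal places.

1.222

Speed ratio: V_B/V_A = (z_B/z_A)^α = (108.0/78.4)^0.209 = (1.3776)^0.209 = 1.06924
Power-density ratio: P_B/P_A = (V_B/V_A)³ = (1.06924)³ = 1.22242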